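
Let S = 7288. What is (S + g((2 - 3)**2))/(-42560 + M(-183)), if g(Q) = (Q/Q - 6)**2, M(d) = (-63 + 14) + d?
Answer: -7313/42792 ≈ -0.17090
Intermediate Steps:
M(d) = -49 + d
g(Q) = 25 (g(Q) = (1 - 6)**2 = (-5)**2 = 25)
(S + g((2 - 3)**2))/(-42560 + M(-183)) = (7288 + 25)/(-42560 + (-49 - 183)) = 7313/(-42560 - 232) = 7313/(-42792) = 7313*(-1/42792) = -7313/42792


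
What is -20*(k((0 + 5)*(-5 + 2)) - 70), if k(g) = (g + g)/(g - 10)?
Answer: 1376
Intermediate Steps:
k(g) = 2*g/(-10 + g) (k(g) = (2*g)/(-10 + g) = 2*g/(-10 + g))
-20*(k((0 + 5)*(-5 + 2)) - 70) = -20*(2*((0 + 5)*(-5 + 2))/(-10 + (0 + 5)*(-5 + 2)) - 70) = -20*(2*(5*(-3))/(-10 + 5*(-3)) - 70) = -20*(2*(-15)/(-10 - 15) - 70) = -20*(2*(-15)/(-25) - 70) = -20*(2*(-15)*(-1/25) - 70) = -20*(6/5 - 70) = -20*(-344/5) = 1376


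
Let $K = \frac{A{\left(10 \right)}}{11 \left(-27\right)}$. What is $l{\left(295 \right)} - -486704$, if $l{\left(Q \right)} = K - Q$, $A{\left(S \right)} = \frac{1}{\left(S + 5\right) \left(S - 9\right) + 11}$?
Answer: $\frac{3756050297}{7722} \approx 4.8641 \cdot 10^{5}$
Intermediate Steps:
$A{\left(S \right)} = \frac{1}{11 + \left(-9 + S\right) \left(5 + S\right)}$ ($A{\left(S \right)} = \frac{1}{\left(5 + S\right) \left(-9 + S\right) + 11} = \frac{1}{\left(-9 + S\right) \left(5 + S\right) + 11} = \frac{1}{11 + \left(-9 + S\right) \left(5 + S\right)}$)
$K = - \frac{1}{7722}$ ($K = \frac{1}{\left(-34 + 10^{2} - 40\right) 11 \left(-27\right)} = \frac{1}{\left(-34 + 100 - 40\right) \left(-297\right)} = \frac{1}{26} \left(- \frac{1}{297}\right) = - \frac{1}{7722} \approx -0.0001295$)
$l{\left(Q \right)} = - \frac{1}{7722} - Q$
$l{\left(295 \right)} - -486704 = \left(- \frac{1}{7722} - 295\right) - -486704 = \left(- \frac{1}{7722} - 295\right) + 486704 = - \frac{2277991}{7722} + 486704 = \frac{3756050297}{7722}$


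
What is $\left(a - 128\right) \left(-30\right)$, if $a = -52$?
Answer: $5400$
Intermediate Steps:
$\left(a - 128\right) \left(-30\right) = \left(-52 - 128\right) \left(-30\right) = \left(-180\right) \left(-30\right) = 5400$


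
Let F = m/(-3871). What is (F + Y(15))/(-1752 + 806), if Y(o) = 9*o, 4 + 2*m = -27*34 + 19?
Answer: -149439/1046276 ≈ -0.14283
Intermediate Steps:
m = -903/2 (m = -2 + (-27*34 + 19)/2 = -2 + (-918 + 19)/2 = -2 + (½)*(-899) = -2 - 899/2 = -903/2 ≈ -451.50)
F = 129/1106 (F = -903/2/(-3871) = -903/2*(-1/3871) = 129/1106 ≈ 0.11664)
(F + Y(15))/(-1752 + 806) = (129/1106 + 9*15)/(-1752 + 806) = (129/1106 + 135)/(-946) = (149439/1106)*(-1/946) = -149439/1046276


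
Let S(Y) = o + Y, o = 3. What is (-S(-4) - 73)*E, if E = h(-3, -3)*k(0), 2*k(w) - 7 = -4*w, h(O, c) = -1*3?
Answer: 756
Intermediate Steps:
h(O, c) = -3
k(w) = 7/2 - 2*w (k(w) = 7/2 + (-4*w)/2 = 7/2 - 2*w)
S(Y) = 3 + Y
E = -21/2 (E = -3*(7/2 - 2*0) = -3*(7/2 + 0) = -3*7/2 = -21/2 ≈ -10.500)
(-S(-4) - 73)*E = (-(3 - 4) - 73)*(-21/2) = (-1*(-1) - 73)*(-21/2) = (1 - 73)*(-21/2) = -72*(-21/2) = 756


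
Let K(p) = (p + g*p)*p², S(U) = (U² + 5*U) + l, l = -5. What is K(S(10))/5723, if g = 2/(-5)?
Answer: 1829175/5723 ≈ 319.62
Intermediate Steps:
g = -⅖ (g = 2*(-⅕) = -⅖ ≈ -0.40000)
S(U) = -5 + U² + 5*U (S(U) = (U² + 5*U) - 5 = -5 + U² + 5*U)
K(p) = 3*p³/5 (K(p) = (p - 2*p/5)*p² = (3*p/5)*p² = 3*p³/5)
K(S(10))/5723 = (3*(-5 + 10² + 5*10)³/5)/5723 = (3*(-5 + 100 + 50)³/5)*(1/5723) = ((⅗)*145³)*(1/5723) = ((⅗)*3048625)*(1/5723) = 1829175*(1/5723) = 1829175/5723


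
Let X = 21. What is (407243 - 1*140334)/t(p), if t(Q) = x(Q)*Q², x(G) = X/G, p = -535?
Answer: -266909/11235 ≈ -23.757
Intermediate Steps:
x(G) = 21/G
t(Q) = 21*Q (t(Q) = (21/Q)*Q² = 21*Q)
(407243 - 1*140334)/t(p) = (407243 - 1*140334)/((21*(-535))) = (407243 - 140334)/(-11235) = 266909*(-1/11235) = -266909/11235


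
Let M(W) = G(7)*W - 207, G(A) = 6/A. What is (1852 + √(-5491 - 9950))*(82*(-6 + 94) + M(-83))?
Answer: 89942380/7 + 48565*I*√15441/7 ≈ 1.2849e+7 + 8.6211e+5*I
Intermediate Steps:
M(W) = -207 + 6*W/7 (M(W) = (6/7)*W - 207 = (6*(⅐))*W - 207 = 6*W/7 - 207 = -207 + 6*W/7)
(1852 + √(-5491 - 9950))*(82*(-6 + 94) + M(-83)) = (1852 + √(-5491 - 9950))*(82*(-6 + 94) + (-207 + (6/7)*(-83))) = (1852 + √(-15441))*(82*88 + (-207 - 498/7)) = (1852 + I*√15441)*(7216 - 1947/7) = (1852 + I*√15441)*(48565/7) = 89942380/7 + 48565*I*√15441/7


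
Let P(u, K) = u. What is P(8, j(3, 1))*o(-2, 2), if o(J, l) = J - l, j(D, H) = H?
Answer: -32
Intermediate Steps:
P(8, j(3, 1))*o(-2, 2) = 8*(-2 - 1*2) = 8*(-2 - 2) = 8*(-4) = -32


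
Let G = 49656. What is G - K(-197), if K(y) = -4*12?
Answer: 49704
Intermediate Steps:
K(y) = -48
G - K(-197) = 49656 - 1*(-48) = 49656 + 48 = 49704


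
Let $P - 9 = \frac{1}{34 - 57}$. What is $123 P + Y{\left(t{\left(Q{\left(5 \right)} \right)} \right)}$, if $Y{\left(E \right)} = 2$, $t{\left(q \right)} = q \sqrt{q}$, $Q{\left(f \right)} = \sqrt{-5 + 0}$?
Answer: $\frac{25384}{23} \approx 1103.7$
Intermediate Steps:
$Q{\left(f \right)} = i \sqrt{5}$ ($Q{\left(f \right)} = \sqrt{-5} = i \sqrt{5}$)
$t{\left(q \right)} = q^{\frac{3}{2}}$
$P = \frac{206}{23}$ ($P = 9 + \frac{1}{34 - 57} = 9 + \frac{1}{-23} = 9 - \frac{1}{23} = \frac{206}{23} \approx 8.9565$)
$123 P + Y{\left(t{\left(Q{\left(5 \right)} \right)} \right)} = 123 \cdot \frac{206}{23} + 2 = \frac{25338}{23} + 2 = \frac{25384}{23}$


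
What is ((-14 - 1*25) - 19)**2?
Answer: 3364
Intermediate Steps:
((-14 - 1*25) - 19)**2 = ((-14 - 25) - 19)**2 = (-39 - 19)**2 = (-58)**2 = 3364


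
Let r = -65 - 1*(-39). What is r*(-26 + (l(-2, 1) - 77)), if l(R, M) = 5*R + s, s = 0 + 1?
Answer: 2912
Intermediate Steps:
s = 1
l(R, M) = 1 + 5*R (l(R, M) = 5*R + 1 = 1 + 5*R)
r = -26 (r = -65 + 39 = -26)
r*(-26 + (l(-2, 1) - 77)) = -26*(-26 + ((1 + 5*(-2)) - 77)) = -26*(-26 + ((1 - 10) - 77)) = -26*(-26 + (-9 - 77)) = -26*(-26 - 86) = -26*(-112) = 2912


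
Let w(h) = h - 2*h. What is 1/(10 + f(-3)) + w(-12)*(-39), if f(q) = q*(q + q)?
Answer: -13103/28 ≈ -467.96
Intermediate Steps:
f(q) = 2*q² (f(q) = q*(2*q) = 2*q²)
w(h) = -h
1/(10 + f(-3)) + w(-12)*(-39) = 1/(10 + 2*(-3)²) - 1*(-12)*(-39) = 1/(10 + 2*9) + 12*(-39) = 1/(10 + 18) - 468 = 1/28 - 468 = -13103/28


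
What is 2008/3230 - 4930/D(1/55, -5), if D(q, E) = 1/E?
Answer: 39810754/1615 ≈ 24651.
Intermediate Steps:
2008/3230 - 4930/D(1/55, -5) = 2008/3230 - 4930/(1/(-5)) = 2008*(1/3230) - 4930/(-⅕) = 1004/1615 - 4930*(-5) = 1004/1615 + 24650 = 39810754/1615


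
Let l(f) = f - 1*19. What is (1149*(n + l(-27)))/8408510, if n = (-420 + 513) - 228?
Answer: -207969/8408510 ≈ -0.024733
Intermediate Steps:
n = -135 (n = 93 - 228 = -135)
l(f) = -19 + f (l(f) = f - 19 = -19 + f)
(1149*(n + l(-27)))/8408510 = (1149*(-135 + (-19 - 27)))/8408510 = (1149*(-135 - 46))*(1/8408510) = (1149*(-181))*(1/8408510) = -207969*1/8408510 = -207969/8408510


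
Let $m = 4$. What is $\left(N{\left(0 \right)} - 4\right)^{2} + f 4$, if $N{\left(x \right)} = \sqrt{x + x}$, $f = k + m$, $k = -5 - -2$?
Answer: $20$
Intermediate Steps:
$k = -3$ ($k = -5 + 2 = -3$)
$f = 1$ ($f = -3 + 4 = 1$)
$N{\left(x \right)} = \sqrt{2} \sqrt{x}$ ($N{\left(x \right)} = \sqrt{2 x} = \sqrt{2} \sqrt{x}$)
$\left(N{\left(0 \right)} - 4\right)^{2} + f 4 = \left(\sqrt{2} \sqrt{0} - 4\right)^{2} + 1 \cdot 4 = \left(\sqrt{2} \cdot 0 - 4\right)^{2} + 4 = \left(0 - 4\right)^{2} + 4 = \left(-4\right)^{2} + 4 = 16 + 4 = 20$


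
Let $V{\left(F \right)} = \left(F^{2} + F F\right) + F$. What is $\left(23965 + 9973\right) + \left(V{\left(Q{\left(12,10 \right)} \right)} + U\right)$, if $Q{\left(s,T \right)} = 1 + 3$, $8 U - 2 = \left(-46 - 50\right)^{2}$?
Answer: $\frac{140505}{4} \approx 35126.0$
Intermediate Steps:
$U = \frac{4609}{4}$ ($U = \frac{1}{4} + \frac{\left(-46 - 50\right)^{2}}{8} = \frac{1}{4} + \frac{\left(-96\right)^{2}}{8} = \frac{1}{4} + \frac{1}{8} \cdot 9216 = \frac{1}{4} + 1152 = \frac{4609}{4} \approx 1152.3$)
$Q{\left(s,T \right)} = 4$
$V{\left(F \right)} = F + 2 F^{2}$ ($V{\left(F \right)} = \left(F^{2} + F^{2}\right) + F = 2 F^{2} + F = F + 2 F^{2}$)
$\left(23965 + 9973\right) + \left(V{\left(Q{\left(12,10 \right)} \right)} + U\right) = \left(23965 + 9973\right) + \left(4 \left(1 + 2 \cdot 4\right) + \frac{4609}{4}\right) = 33938 + \left(4 \left(1 + 8\right) + \frac{4609}{4}\right) = 33938 + \left(4 \cdot 9 + \frac{4609}{4}\right) = 33938 + \left(36 + \frac{4609}{4}\right) = 33938 + \frac{4753}{4} = \frac{140505}{4}$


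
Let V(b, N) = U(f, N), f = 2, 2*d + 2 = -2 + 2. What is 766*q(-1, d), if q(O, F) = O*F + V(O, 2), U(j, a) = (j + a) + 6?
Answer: 8426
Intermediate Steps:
d = -1 (d = -1 + (-2 + 2)/2 = -1 + (½)*0 = -1 + 0 = -1)
U(j, a) = 6 + a + j (U(j, a) = (a + j) + 6 = 6 + a + j)
V(b, N) = 8 + N (V(b, N) = 6 + N + 2 = 8 + N)
q(O, F) = 10 + F*O (q(O, F) = O*F + (8 + 2) = F*O + 10 = 10 + F*O)
766*q(-1, d) = 766*(10 - 1*(-1)) = 766*(10 + 1) = 766*11 = 8426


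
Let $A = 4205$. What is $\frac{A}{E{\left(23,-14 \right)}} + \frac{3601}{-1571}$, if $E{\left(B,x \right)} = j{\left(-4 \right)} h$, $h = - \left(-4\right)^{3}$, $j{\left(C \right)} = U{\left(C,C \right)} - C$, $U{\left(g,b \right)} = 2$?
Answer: $\frac{5223271}{603264} \approx 8.6584$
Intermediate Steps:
$j{\left(C \right)} = 2 - C$
$h = 64$ ($h = \left(-1\right) \left(-64\right) = 64$)
$E{\left(B,x \right)} = 384$ ($E{\left(B,x \right)} = \left(2 - -4\right) 64 = \left(2 + 4\right) 64 = 6 \cdot 64 = 384$)
$\frac{A}{E{\left(23,-14 \right)}} + \frac{3601}{-1571} = \frac{4205}{384} + \frac{3601}{-1571} = 4205 \cdot \frac{1}{384} + 3601 \left(- \frac{1}{1571}\right) = \frac{4205}{384} - \frac{3601}{1571} = \frac{5223271}{603264}$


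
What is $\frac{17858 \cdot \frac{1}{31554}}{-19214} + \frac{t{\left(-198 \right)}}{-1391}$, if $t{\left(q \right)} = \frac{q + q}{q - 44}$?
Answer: $- \frac{430240741}{356794930206} \approx -0.0012058$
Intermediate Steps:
$t{\left(q \right)} = \frac{2 q}{-44 + q}$ ($t{\left(q \right)} = \frac{2 q}{q - 44} = \frac{2 q}{-44 + q}$)
$\frac{17858 \cdot \frac{1}{31554}}{-19214} + \frac{t{\left(-198 \right)}}{-1391} = \frac{17858 \cdot \frac{1}{31554}}{-19214} + \frac{2 \left(-198\right) \frac{1}{-44 - 198}}{-1391} = 17858 \cdot \frac{1}{31554} \left(- \frac{1}{19214}\right) + 2 \left(-198\right) \frac{1}{-242} \left(- \frac{1}{1391}\right) = \frac{8929}{15777} \left(- \frac{1}{19214}\right) + 2 \left(-198\right) \left(- \frac{1}{242}\right) \left(- \frac{1}{1391}\right) = - \frac{8929}{303139278} + \frac{18}{11} \left(- \frac{1}{1391}\right) = - \frac{8929}{303139278} - \frac{18}{15301} = - \frac{430240741}{356794930206}$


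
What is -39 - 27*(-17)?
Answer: 420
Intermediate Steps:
-39 - 27*(-17) = -39 + 459 = 420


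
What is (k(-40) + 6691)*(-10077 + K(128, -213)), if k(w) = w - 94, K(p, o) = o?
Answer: -67471530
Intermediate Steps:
k(w) = -94 + w
(k(-40) + 6691)*(-10077 + K(128, -213)) = ((-94 - 40) + 6691)*(-10077 - 213) = (-134 + 6691)*(-10290) = 6557*(-10290) = -67471530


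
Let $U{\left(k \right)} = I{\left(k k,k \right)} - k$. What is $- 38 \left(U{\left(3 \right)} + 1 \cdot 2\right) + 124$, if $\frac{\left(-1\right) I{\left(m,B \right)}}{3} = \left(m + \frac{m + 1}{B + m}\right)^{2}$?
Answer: $\frac{67111}{6} \approx 11185.0$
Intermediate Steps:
$I{\left(m,B \right)} = - 3 \left(m + \frac{1 + m}{B + m}\right)^{2}$ ($I{\left(m,B \right)} = - 3 \left(m + \frac{m + 1}{B + m}\right)^{2} = - 3 \left(m + \frac{1 + m}{B + m}\right)^{2}$)
$U{\left(k \right)} = - k - \frac{3 \left(1 + k^{2} + k^{3} + k^{4}\right)^{2}}{\left(k + k^{2}\right)^{2}}$ ($U{\left(k \right)} = - \frac{3 \left(1 + k k + \left(k k\right)^{2} + k k k\right)^{2}}{\left(k + k k\right)^{2}} - k = - \frac{3 \left(1 + k^{2} + \left(k^{2}\right)^{2} + k k^{2}\right)^{2}}{\left(k + k^{2}\right)^{2}} - k = - \frac{3 \left(1 + k^{2} + k^{4} + k^{3}\right)^{2}}{\left(k + k^{2}\right)^{2}} - k = - \frac{3 \left(1 + k^{2} + k^{3} + k^{4}\right)^{2}}{\left(k + k^{2}\right)^{2}} - k = - k - \frac{3 \left(1 + k^{2} + k^{3} + k^{4}\right)^{2}}{\left(k + k^{2}\right)^{2}}$)
$- 38 \left(U{\left(3 \right)} + 1 \cdot 2\right) + 124 = - 38 \left(\left(\left(-1\right) 3 - \frac{3 \left(1 + 3^{2} + 3^{3} + 3^{4}\right)^{2}}{9 \left(1 + 3\right)^{2}}\right) + 1 \cdot 2\right) + 124 = - 38 \left(\left(-3 - \frac{\left(1 + 9 + 27 + 81\right)^{2}}{3 \cdot 16}\right) + 2\right) + 124 = - 38 \left(\left(-3 - \frac{1}{3} \cdot \frac{1}{16} \cdot 118^{2}\right) + 2\right) + 124 = - 38 \left(\left(-3 - \frac{1}{3} \cdot \frac{1}{16} \cdot 13924\right) + 2\right) + 124 = - 38 \left(\left(-3 - \frac{3481}{12}\right) + 2\right) + 124 = - 38 \left(- \frac{3517}{12} + 2\right) + 124 = \left(-38\right) \left(- \frac{3493}{12}\right) + 124 = \frac{66367}{6} + 124 = \frac{67111}{6}$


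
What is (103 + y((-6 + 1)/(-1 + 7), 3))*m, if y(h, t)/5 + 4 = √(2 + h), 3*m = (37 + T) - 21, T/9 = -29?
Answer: -20335/3 - 1225*√42/18 ≈ -7219.4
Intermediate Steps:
T = -261 (T = 9*(-29) = -261)
m = -245/3 (m = ((37 - 261) - 21)/3 = (-224 - 21)/3 = (⅓)*(-245) = -245/3 ≈ -81.667)
y(h, t) = -20 + 5*√(2 + h)
(103 + y((-6 + 1)/(-1 + 7), 3))*m = (103 + (-20 + 5*√(2 + (-6 + 1)/(-1 + 7))))*(-245/3) = (103 + (-20 + 5*√(2 - 5/6)))*(-245/3) = (103 + (-20 + 5*√(2 - 5*⅙)))*(-245/3) = (103 + (-20 + 5*√(2 - ⅚)))*(-245/3) = (103 + (-20 + 5*√(7/6)))*(-245/3) = (103 + (-20 + 5*(√42/6)))*(-245/3) = (103 + (-20 + 5*√42/6))*(-245/3) = (83 + 5*√42/6)*(-245/3) = -20335/3 - 1225*√42/18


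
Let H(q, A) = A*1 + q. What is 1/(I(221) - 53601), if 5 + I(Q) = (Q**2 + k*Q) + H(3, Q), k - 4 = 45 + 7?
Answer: 1/7835 ≈ 0.00012763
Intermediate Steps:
k = 56 (k = 4 + (45 + 7) = 4 + 52 = 56)
H(q, A) = A + q
I(Q) = -2 + Q**2 + 57*Q (I(Q) = -5 + ((Q**2 + 56*Q) + (Q + 3)) = -5 + ((Q**2 + 56*Q) + (3 + Q)) = -5 + (3 + Q**2 + 57*Q) = -2 + Q**2 + 57*Q)
1/(I(221) - 53601) = 1/((-2 + 221**2 + 57*221) - 53601) = 1/((-2 + 48841 + 12597) - 53601) = 1/(61436 - 53601) = 1/7835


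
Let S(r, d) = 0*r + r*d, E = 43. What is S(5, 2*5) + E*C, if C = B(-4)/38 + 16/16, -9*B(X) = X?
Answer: 15989/171 ≈ 93.503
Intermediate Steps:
B(X) = -X/9
S(r, d) = d*r (S(r, d) = 0 + d*r = d*r)
C = 173/171 (C = -1/9*(-4)/38 + 16/16 = (4/9)*(1/38) + 16*(1/16) = 2/171 + 1 = 173/171 ≈ 1.0117)
S(5, 2*5) + E*C = (2*5)*5 + 43*(173/171) = 10*5 + 7439/171 = 50 + 7439/171 = 15989/171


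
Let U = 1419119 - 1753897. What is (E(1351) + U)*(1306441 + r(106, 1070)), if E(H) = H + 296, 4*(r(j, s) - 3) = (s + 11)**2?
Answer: -2130151879147/4 ≈ -5.3254e+11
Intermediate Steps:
r(j, s) = 3 + (11 + s)**2/4 (r(j, s) = 3 + (s + 11)**2/4 = 3 + (11 + s)**2/4)
E(H) = 296 + H
U = -334778
(E(1351) + U)*(1306441 + r(106, 1070)) = ((296 + 1351) - 334778)*(1306441 + (3 + (11 + 1070)**2/4)) = (1647 - 334778)*(1306441 + (3 + (1/4)*1081**2)) = -333131*(1306441 + (3 + (1/4)*1168561)) = -333131*(1306441 + (3 + 1168561/4)) = -333131*(1306441 + 1168573/4) = -333131*6394337/4 = -2130151879147/4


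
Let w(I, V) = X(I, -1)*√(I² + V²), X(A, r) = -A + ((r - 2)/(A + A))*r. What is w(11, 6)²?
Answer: 8967997/484 ≈ 18529.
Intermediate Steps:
X(A, r) = -A + r*(-2 + r)/(2*A) (X(A, r) = -A + ((-2 + r)/((2*A)))*r = -A + ((-2 + r)*(1/(2*A)))*r = -A + ((-2 + r)/(2*A))*r = -A + r*(-2 + r)/(2*A))
w(I, V) = √(I² + V²)*(3/2 - I²)/I (w(I, V) = (((½)*(-1)² - 1*(-1) - I²)/I)*√(I² + V²) = (((½)*1 + 1 - I²)/I)*√(I² + V²) = ((½ + 1 - I²)/I)*√(I² + V²) = ((3/2 - I²)/I)*√(I² + V²) = √(I² + V²)*(3/2 - I²)/I)
w(11, 6)² = (√(11² + 6²)*(3/2 - 1*11²)/11)² = (√(121 + 36)*(3/2 - 1*121)/11)² = (√157*(3/2 - 121)/11)² = ((1/11)*√157*(-239/2))² = (-239*√157/22)² = 8967997/484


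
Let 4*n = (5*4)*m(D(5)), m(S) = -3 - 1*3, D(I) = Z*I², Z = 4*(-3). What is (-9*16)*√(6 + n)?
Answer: -288*I*√6 ≈ -705.45*I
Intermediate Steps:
Z = -12
D(I) = -12*I²
m(S) = -6 (m(S) = -3 - 3 = -6)
n = -30 (n = ((5*4)*(-6))/4 = (20*(-6))/4 = (¼)*(-120) = -30)
(-9*16)*√(6 + n) = (-9*16)*√(6 - 30) = -288*I*√6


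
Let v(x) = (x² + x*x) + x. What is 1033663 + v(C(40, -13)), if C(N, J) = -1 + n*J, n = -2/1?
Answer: 1034938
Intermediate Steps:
n = -2 (n = -2*1 = -2)
C(N, J) = -1 - 2*J
v(x) = x + 2*x² (v(x) = (x² + x²) + x = 2*x² + x = x + 2*x²)
1033663 + v(C(40, -13)) = 1033663 + (-1 - 2*(-13))*(1 + 2*(-1 - 2*(-13))) = 1033663 + (-1 + 26)*(1 + 2*(-1 + 26)) = 1033663 + 25*(1 + 2*25) = 1033663 + 25*(1 + 50) = 1033663 + 25*51 = 1033663 + 1275 = 1034938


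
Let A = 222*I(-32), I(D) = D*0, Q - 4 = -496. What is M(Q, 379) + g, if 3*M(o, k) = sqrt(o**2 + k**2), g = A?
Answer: sqrt(385705)/3 ≈ 207.02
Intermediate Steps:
Q = -492 (Q = 4 - 496 = -492)
I(D) = 0
A = 0 (A = 222*0 = 0)
g = 0
M(o, k) = sqrt(k**2 + o**2)/3 (M(o, k) = sqrt(o**2 + k**2)/3 = sqrt(k**2 + o**2)/3)
M(Q, 379) + g = sqrt(379**2 + (-492)**2)/3 + 0 = sqrt(143641 + 242064)/3 + 0 = sqrt(385705)/3 + 0 = sqrt(385705)/3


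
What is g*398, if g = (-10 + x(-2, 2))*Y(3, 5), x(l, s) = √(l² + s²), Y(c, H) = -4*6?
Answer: 95520 - 19104*√2 ≈ 68503.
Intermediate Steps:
Y(c, H) = -24
g = 240 - 48*√2 (g = (-10 + √((-2)² + 2²))*(-24) = (-10 + √(4 + 4))*(-24) = (-10 + √8)*(-24) = (-10 + 2*√2)*(-24) = 240 - 48*√2 ≈ 172.12)
g*398 = (240 - 48*√2)*398 = 95520 - 19104*√2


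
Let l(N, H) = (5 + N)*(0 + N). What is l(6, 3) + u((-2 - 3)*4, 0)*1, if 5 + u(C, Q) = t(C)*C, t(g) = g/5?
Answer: 141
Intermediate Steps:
l(N, H) = N*(5 + N) (l(N, H) = (5 + N)*N = N*(5 + N))
t(g) = g/5 (t(g) = g*(1/5) = g/5)
u(C, Q) = -5 + C**2/5 (u(C, Q) = -5 + (C/5)*C = -5 + C**2/5)
l(6, 3) + u((-2 - 3)*4, 0)*1 = 6*(5 + 6) + (-5 + ((-2 - 3)*4)**2/5)*1 = 6*11 + (-5 + (-5*4)**2/5)*1 = 66 + (-5 + (1/5)*(-20)**2)*1 = 66 + (-5 + (1/5)*400)*1 = 66 + (-5 + 80)*1 = 66 + 75*1 = 66 + 75 = 141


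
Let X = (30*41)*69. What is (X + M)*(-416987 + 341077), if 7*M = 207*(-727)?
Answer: -33673751910/7 ≈ -4.8105e+9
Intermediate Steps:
X = 84870 (X = 1230*69 = 84870)
M = -150489/7 (M = (207*(-727))/7 = (⅐)*(-150489) = -150489/7 ≈ -21498.)
(X + M)*(-416987 + 341077) = (84870 - 150489/7)*(-416987 + 341077) = (443601/7)*(-75910) = -33673751910/7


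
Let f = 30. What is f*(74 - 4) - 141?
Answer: 1959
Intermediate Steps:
f*(74 - 4) - 141 = 30*(74 - 4) - 141 = 30*70 - 141 = 2100 - 141 = 1959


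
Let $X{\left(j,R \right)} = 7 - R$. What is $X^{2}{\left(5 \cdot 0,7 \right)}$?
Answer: $0$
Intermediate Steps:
$X^{2}{\left(5 \cdot 0,7 \right)} = \left(7 - 7\right)^{2} = 0^{2} = 0$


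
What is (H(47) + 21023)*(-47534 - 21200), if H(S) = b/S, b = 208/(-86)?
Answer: -2920327508186/2021 ≈ -1.4450e+9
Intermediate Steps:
b = -104/43 (b = 208*(-1/86) = -104/43 ≈ -2.4186)
H(S) = -104/(43*S)
(H(47) + 21023)*(-47534 - 21200) = (-104/43/47 + 21023)*(-47534 - 21200) = (-104/43*1/47 + 21023)*(-68734) = (-104/2021 + 21023)*(-68734) = (42487379/2021)*(-68734) = -2920327508186/2021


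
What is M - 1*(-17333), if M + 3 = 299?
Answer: 17629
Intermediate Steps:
M = 296 (M = -3 + 299 = 296)
M - 1*(-17333) = 296 - 1*(-17333) = 296 + 17333 = 17629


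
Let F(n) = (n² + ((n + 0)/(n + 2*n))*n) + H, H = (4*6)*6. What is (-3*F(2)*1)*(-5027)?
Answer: 2242042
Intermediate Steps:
H = 144 (H = 24*6 = 144)
F(n) = 144 + n² + n/3 (F(n) = (n² + ((n + 0)/(n + 2*n))*n) + 144 = (n² + (n/((3*n)))*n) + 144 = (n² + (n*(1/(3*n)))*n) + 144 = (n² + n/3) + 144 = 144 + n² + n/3)
(-3*F(2)*1)*(-5027) = (-3*(144 + 2² + (⅓)*2)*1)*(-5027) = (-3*(144 + 4 + ⅔)*1)*(-5027) = (-3*446/3*1)*(-5027) = -446*1*(-5027) = -446*(-5027) = 2242042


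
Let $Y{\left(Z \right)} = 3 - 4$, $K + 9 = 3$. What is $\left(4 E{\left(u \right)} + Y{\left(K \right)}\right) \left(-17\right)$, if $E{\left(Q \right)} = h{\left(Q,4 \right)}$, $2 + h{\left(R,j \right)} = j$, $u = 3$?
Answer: $-119$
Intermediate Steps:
$h{\left(R,j \right)} = -2 + j$
$K = -6$ ($K = -9 + 3 = -6$)
$E{\left(Q \right)} = 2$ ($E{\left(Q \right)} = -2 + 4 = 2$)
$Y{\left(Z \right)} = -1$ ($Y{\left(Z \right)} = 3 - 4 = -1$)
$\left(4 E{\left(u \right)} + Y{\left(K \right)}\right) \left(-17\right) = \left(4 \cdot 2 - 1\right) \left(-17\right) = \left(8 - 1\right) \left(-17\right) = 7 \left(-17\right) = -119$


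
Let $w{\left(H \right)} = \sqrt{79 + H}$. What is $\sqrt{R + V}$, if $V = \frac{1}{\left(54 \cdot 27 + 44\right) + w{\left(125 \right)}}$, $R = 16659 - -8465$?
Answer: $\frac{\sqrt{75472498 + 100496 \sqrt{51}}}{2 \sqrt{751 + \sqrt{51}}} \approx 158.51$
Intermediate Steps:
$R = 25124$ ($R = 16659 + 8465 = 25124$)
$V = \frac{1}{1502 + 2 \sqrt{51}}$ ($V = \frac{1}{\left(54 \cdot 27 + 44\right) + \sqrt{79 + 125}} = \frac{1}{\left(1458 + 44\right) + \sqrt{204}} = \frac{1}{1502 + 2 \sqrt{51}} \approx 0.00065951$)
$\sqrt{R + V} = \sqrt{25124 + \left(\frac{751}{1127900} - \frac{\sqrt{51}}{1127900}\right)} = \sqrt{\frac{28337360351}{1127900} - \frac{\sqrt{51}}{1127900}}$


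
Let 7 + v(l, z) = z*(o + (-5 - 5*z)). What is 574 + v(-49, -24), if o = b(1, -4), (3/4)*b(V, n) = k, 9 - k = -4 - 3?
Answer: -2705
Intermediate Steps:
k = 16 (k = 9 - (-4 - 3) = 9 - 1*(-7) = 9 + 7 = 16)
b(V, n) = 64/3 (b(V, n) = (4/3)*16 = 64/3)
o = 64/3 ≈ 21.333
v(l, z) = -7 + z*(49/3 - 5*z) (v(l, z) = -7 + z*(64/3 + (-5 - 5*z)) = -7 + z*(49/3 - 5*z))
574 + v(-49, -24) = 574 + (-7 - 5*(-24)² + (49/3)*(-24)) = 574 + (-7 - 5*576 - 392) = 574 + (-7 - 2880 - 392) = 574 - 3279 = -2705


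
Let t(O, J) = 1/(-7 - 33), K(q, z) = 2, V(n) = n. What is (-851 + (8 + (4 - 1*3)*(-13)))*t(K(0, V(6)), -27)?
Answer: 107/5 ≈ 21.400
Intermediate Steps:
t(O, J) = -1/40 (t(O, J) = 1/(-40) = -1/40)
(-851 + (8 + (4 - 1*3)*(-13)))*t(K(0, V(6)), -27) = (-851 + (8 + (4 - 1*3)*(-13)))*(-1/40) = (-851 + (8 + (4 - 3)*(-13)))*(-1/40) = (-851 + (8 + 1*(-13)))*(-1/40) = (-851 + (8 - 13))*(-1/40) = (-851 - 5)*(-1/40) = -856*(-1/40) = 107/5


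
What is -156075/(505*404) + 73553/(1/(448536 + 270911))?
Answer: 2159245065702349/40804 ≈ 5.2918e+10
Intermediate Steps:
-156075/(505*404) + 73553/(1/(448536 + 270911)) = -156075/204020 + 73553/(1/719447) = -156075*1/204020 + 73553/(1/719447) = -31215/40804 + 73553*719447 = -31215/40804 + 52917485191 = 2159245065702349/40804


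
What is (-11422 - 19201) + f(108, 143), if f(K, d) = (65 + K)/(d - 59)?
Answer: -2572159/84 ≈ -30621.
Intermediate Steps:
f(K, d) = (65 + K)/(-59 + d)
(-11422 - 19201) + f(108, 143) = (-11422 - 19201) + (65 + 108)/(-59 + 143) = -30623 + 173/84 = -2572159/84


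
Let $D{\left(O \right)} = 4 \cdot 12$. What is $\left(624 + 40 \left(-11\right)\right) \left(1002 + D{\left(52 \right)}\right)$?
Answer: $193200$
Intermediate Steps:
$D{\left(O \right)} = 48$
$\left(624 + 40 \left(-11\right)\right) \left(1002 + D{\left(52 \right)}\right) = \left(624 + 40 \left(-11\right)\right) \left(1002 + 48\right) = \left(624 - 440\right) 1050 = 184 \cdot 1050 = 193200$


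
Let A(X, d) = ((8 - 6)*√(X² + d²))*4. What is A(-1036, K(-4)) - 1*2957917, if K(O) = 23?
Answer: -2957917 + 40*√42953 ≈ -2.9496e+6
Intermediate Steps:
A(X, d) = 8*√(X² + d²) (A(X, d) = (2*√(X² + d²))*4 = 8*√(X² + d²))
A(-1036, K(-4)) - 1*2957917 = 8*√((-1036)² + 23²) - 1*2957917 = 8*√(1073296 + 529) - 2957917 = 8*√1073825 - 2957917 = 8*(5*√42953) - 2957917 = 40*√42953 - 2957917 = -2957917 + 40*√42953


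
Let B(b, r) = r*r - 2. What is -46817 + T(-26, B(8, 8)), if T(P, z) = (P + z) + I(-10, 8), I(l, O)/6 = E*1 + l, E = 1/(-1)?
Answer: -46847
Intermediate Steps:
E = -1
I(l, O) = -6 + 6*l (I(l, O) = 6*(-1*1 + l) = 6*(-1 + l) = -6 + 6*l)
B(b, r) = -2 + r**2 (B(b, r) = r**2 - 2 = -2 + r**2)
T(P, z) = -66 + P + z (T(P, z) = (P + z) + (-6 + 6*(-10)) = (P + z) + (-6 - 60) = (P + z) - 66 = -66 + P + z)
-46817 + T(-26, B(8, 8)) = -46817 + (-66 - 26 + (-2 + 8**2)) = -46817 + (-66 - 26 + (-2 + 64)) = -46817 + (-66 - 26 + 62) = -46817 - 30 = -46847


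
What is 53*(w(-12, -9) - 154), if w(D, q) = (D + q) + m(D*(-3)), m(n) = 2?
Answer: -9169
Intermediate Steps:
w(D, q) = 2 + D + q (w(D, q) = (D + q) + 2 = 2 + D + q)
53*(w(-12, -9) - 154) = 53*((2 - 12 - 9) - 154) = 53*(-19 - 154) = 53*(-173) = -9169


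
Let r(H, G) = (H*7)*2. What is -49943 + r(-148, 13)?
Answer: -52015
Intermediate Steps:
r(H, G) = 14*H (r(H, G) = (7*H)*2 = 14*H)
-49943 + r(-148, 13) = -49943 + 14*(-148) = -49943 - 2072 = -52015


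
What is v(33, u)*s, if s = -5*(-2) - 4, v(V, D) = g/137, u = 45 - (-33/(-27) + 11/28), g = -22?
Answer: -132/137 ≈ -0.96350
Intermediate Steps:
u = 10933/252 (u = 45 - (-33*(-1/27) + 11*(1/28)) = 45 - (11/9 + 11/28) = 45 - 1*407/252 = 45 - 407/252 = 10933/252 ≈ 43.385)
v(V, D) = -22/137
s = 6 (s = 10 - 4 = 6)
v(33, u)*s = -22/137*6 = -132/137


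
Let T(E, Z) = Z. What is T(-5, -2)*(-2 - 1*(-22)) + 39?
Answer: -1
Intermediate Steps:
T(-5, -2)*(-2 - 1*(-22)) + 39 = -2*(-2 - 1*(-22)) + 39 = -2*(-2 + 22) + 39 = -2*20 + 39 = -40 + 39 = -1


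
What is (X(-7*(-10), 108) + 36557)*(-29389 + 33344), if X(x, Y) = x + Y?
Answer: 145286925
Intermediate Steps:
X(x, Y) = Y + x
(X(-7*(-10), 108) + 36557)*(-29389 + 33344) = ((108 - 7*(-10)) + 36557)*(-29389 + 33344) = ((108 + 70) + 36557)*3955 = (178 + 36557)*3955 = 36735*3955 = 145286925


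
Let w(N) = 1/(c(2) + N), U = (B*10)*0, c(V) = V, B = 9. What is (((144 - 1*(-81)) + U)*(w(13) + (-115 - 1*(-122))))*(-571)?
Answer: -907890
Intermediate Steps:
U = 0 (U = (9*10)*0 = 90*0 = 0)
w(N) = 1/(2 + N)
(((144 - 1*(-81)) + U)*(w(13) + (-115 - 1*(-122))))*(-571) = (((144 - 1*(-81)) + 0)*(1/(2 + 13) + (-115 - 1*(-122))))*(-571) = (((144 + 81) + 0)*(1/15 + (-115 + 122)))*(-571) = ((225 + 0)*(1/15 + 7))*(-571) = (225*(106/15))*(-571) = 1590*(-571) = -907890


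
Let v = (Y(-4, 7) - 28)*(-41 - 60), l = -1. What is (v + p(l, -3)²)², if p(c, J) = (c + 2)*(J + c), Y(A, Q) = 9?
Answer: 3744225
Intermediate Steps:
p(c, J) = (2 + c)*(J + c)
v = 1919 (v = (9 - 28)*(-41 - 60) = -19*(-101) = 1919)
(v + p(l, -3)²)² = (1919 + ((-1)² + 2*(-3) + 2*(-1) - 3*(-1))²)² = (1919 + (1 - 6 - 2 + 3)²)² = (1919 + (-4)²)² = (1919 + 16)² = 1935² = 3744225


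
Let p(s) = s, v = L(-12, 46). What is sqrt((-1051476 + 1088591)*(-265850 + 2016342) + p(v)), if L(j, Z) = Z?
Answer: 3*sqrt(7218834514) ≈ 2.5489e+5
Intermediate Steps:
v = 46
sqrt((-1051476 + 1088591)*(-265850 + 2016342) + p(v)) = sqrt((-1051476 + 1088591)*(-265850 + 2016342) + 46) = sqrt(37115*1750492 + 46) = sqrt(64969510580 + 46) = sqrt(64969510626) = 3*sqrt(7218834514)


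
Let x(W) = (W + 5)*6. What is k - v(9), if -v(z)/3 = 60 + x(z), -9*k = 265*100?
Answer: -22612/9 ≈ -2512.4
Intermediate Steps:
x(W) = 30 + 6*W (x(W) = (5 + W)*6 = 30 + 6*W)
k = -26500/9 (k = -265*100/9 = -1/9*26500 = -26500/9 ≈ -2944.4)
v(z) = -270 - 18*z (v(z) = -3*(60 + (30 + 6*z)) = -3*(90 + 6*z) = -270 - 18*z)
k - v(9) = -26500/9 - (-270 - 18*9) = -26500/9 - (-270 - 162) = -26500/9 - 1*(-432) = -26500/9 + 432 = -22612/9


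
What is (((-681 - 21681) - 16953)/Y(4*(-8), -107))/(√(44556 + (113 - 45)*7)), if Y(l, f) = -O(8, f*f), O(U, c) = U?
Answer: 39315*√11258/180128 ≈ 23.158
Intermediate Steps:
Y(l, f) = -8 (Y(l, f) = -1*8 = -8)
(((-681 - 21681) - 16953)/Y(4*(-8), -107))/(√(44556 + (113 - 45)*7)) = (((-681 - 21681) - 16953)/(-8))/(√(44556 + (113 - 45)*7)) = ((-22362 - 16953)*(-⅛))/(√(44556 + 68*7)) = (-39315*(-⅛))/(√(44556 + 476)) = 39315/(8*(√45032)) = 39315/(8*((2*√11258))) = 39315*(√11258/22516)/8 = 39315*√11258/180128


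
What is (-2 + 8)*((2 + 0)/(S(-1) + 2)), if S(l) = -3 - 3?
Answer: -3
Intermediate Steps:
S(l) = -6
(-2 + 8)*((2 + 0)/(S(-1) + 2)) = (-2 + 8)*((2 + 0)/(-6 + 2)) = 6*(2/(-4)) = 6*(2*(-¼)) = 6*(-½) = -3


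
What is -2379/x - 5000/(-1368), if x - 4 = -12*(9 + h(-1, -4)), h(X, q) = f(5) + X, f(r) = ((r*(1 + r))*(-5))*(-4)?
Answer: 4964309/1246932 ≈ 3.9812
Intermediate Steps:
f(r) = 20*r*(1 + r) (f(r) = -5*r*(1 + r)*(-4) = 20*r*(1 + r))
h(X, q) = 600 + X (h(X, q) = 20*5*(1 + 5) + X = 20*5*6 + X = 600 + X)
x = -7292 (x = 4 - 12*(9 + (600 - 1)) = 4 - 12*(9 + 599) = 4 - 12*608 = 4 - 7296 = -7292)
-2379/x - 5000/(-1368) = -2379/(-7292) - 5000/(-1368) = -2379*(-1/7292) - 5000*(-1/1368) = 2379/7292 + 625/171 = 4964309/1246932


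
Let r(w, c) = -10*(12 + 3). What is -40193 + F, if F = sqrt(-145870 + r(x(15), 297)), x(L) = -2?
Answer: -40193 + 14*I*sqrt(745) ≈ -40193.0 + 382.13*I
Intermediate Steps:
r(w, c) = -150 (r(w, c) = -10*15 = -150)
F = 14*I*sqrt(745) (F = sqrt(-145870 - 150) = sqrt(-146020) = 14*I*sqrt(745) ≈ 382.13*I)
-40193 + F = -40193 + 14*I*sqrt(745)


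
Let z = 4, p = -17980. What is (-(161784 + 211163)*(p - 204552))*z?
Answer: 331970567216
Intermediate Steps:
(-(161784 + 211163)*(p - 204552))*z = -(161784 + 211163)*(-17980 - 204552)*4 = -372947*(-222532)*4 = -1*(-82992641804)*4 = 82992641804*4 = 331970567216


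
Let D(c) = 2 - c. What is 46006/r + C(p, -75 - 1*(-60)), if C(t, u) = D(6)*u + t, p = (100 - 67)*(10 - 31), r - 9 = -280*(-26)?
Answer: -4567931/7289 ≈ -626.69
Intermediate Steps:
r = 7289 (r = 9 - 280*(-26) = 9 + 7280 = 7289)
p = -693 (p = 33*(-21) = -693)
C(t, u) = t - 4*u (C(t, u) = (2 - 1*6)*u + t = (2 - 6)*u + t = -4*u + t = t - 4*u)
46006/r + C(p, -75 - 1*(-60)) = 46006/7289 + (-693 - 4*(-75 - 1*(-60))) = 46006*(1/7289) + (-693 - 4*(-75 + 60)) = 46006/7289 + (-693 - 4*(-15)) = 46006/7289 + (-693 + 60) = 46006/7289 - 633 = -4567931/7289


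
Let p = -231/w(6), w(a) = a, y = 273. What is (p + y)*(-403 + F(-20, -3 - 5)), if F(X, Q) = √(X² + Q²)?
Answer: -189007/2 + 938*√29 ≈ -89452.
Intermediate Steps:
p = -77/2 (p = -231/6 = -231*⅙ = -77/2 ≈ -38.500)
F(X, Q) = √(Q² + X²)
(p + y)*(-403 + F(-20, -3 - 5)) = (-77/2 + 273)*(-403 + √((-3 - 5)² + (-20)²)) = 469*(-403 + √((-8)² + 400))/2 = 469*(-403 + √(64 + 400))/2 = 469*(-403 + √464)/2 = 469*(-403 + 4*√29)/2 = -189007/2 + 938*√29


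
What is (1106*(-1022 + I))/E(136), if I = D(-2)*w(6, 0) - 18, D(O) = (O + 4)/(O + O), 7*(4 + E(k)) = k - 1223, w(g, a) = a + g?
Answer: 8074906/1115 ≈ 7242.1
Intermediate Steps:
E(k) = -1251/7 + k/7 (E(k) = -4 + (k - 1223)/7 = -4 + (-1223 + k)/7 = -4 + (-1223/7 + k/7) = -1251/7 + k/7)
D(O) = (4 + O)/(2*O) (D(O) = (4 + O)/((2*O)) = (4 + O)*(1/(2*O)) = (4 + O)/(2*O))
I = -21 (I = ((1/2)*(4 - 2)/(-2))*(0 + 6) - 18 = ((1/2)*(-1/2)*2)*6 - 18 = -1/2*6 - 18 = -3 - 18 = -21)
(1106*(-1022 + I))/E(136) = (1106*(-1022 - 21))/(-1251/7 + (1/7)*136) = (1106*(-1043))/(-1251/7 + 136/7) = -1153558/(-1115/7) = -1153558*(-7/1115) = 8074906/1115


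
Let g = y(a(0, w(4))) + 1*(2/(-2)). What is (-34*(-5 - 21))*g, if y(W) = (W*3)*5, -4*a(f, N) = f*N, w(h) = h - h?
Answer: -884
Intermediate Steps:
w(h) = 0
a(f, N) = -N*f/4 (a(f, N) = -f*N/4 = -N*f/4)
y(W) = 15*W (y(W) = (3*W)*5 = 15*W)
g = -1 (g = 15*(-¼*0*0) + 1*(2/(-2)) = 15*0 + 1*(2*(-½)) = 0 + 1*(-1) = 0 - 1 = -1)
(-34*(-5 - 21))*g = -34*(-5 - 21)*(-1) = -34*(-26)*(-1) = 884*(-1) = -884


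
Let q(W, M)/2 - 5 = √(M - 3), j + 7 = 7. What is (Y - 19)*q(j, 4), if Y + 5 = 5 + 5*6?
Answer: 132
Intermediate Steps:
Y = 30 (Y = -5 + (5 + 5*6) = -5 + (5 + 30) = -5 + 35 = 30)
j = 0 (j = -7 + 7 = 0)
q(W, M) = 10 + 2*√(-3 + M) (q(W, M) = 10 + 2*√(M - 3) = 10 + 2*√(-3 + M))
(Y - 19)*q(j, 4) = (30 - 19)*(10 + 2*√(-3 + 4)) = 11*(10 + 2*√1) = 11*(10 + 2*1) = 11*(10 + 2) = 11*12 = 132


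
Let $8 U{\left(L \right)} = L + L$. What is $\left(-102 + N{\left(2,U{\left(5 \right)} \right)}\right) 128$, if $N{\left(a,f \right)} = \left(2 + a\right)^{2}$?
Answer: $-11008$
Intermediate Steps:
$U{\left(L \right)} = \frac{L}{4}$ ($U{\left(L \right)} = \frac{L + L}{8} = \frac{2 L}{8} = \frac{L}{4}$)
$\left(-102 + N{\left(2,U{\left(5 \right)} \right)}\right) 128 = \left(-102 + \left(2 + 2\right)^{2}\right) 128 = \left(-102 + 4^{2}\right) 128 = \left(-102 + 16\right) 128 = \left(-86\right) 128 = -11008$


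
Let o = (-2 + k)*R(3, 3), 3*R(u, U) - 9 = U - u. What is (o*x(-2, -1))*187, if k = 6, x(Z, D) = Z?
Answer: -4488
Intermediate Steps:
R(u, U) = 3 - u/3 + U/3 (R(u, U) = 3 + (U - u)/3 = 3 + (-u/3 + U/3) = 3 - u/3 + U/3)
o = 12 (o = (-2 + 6)*(3 - ⅓*3 + (⅓)*3) = 4*(3 - 1 + 1) = 4*3 = 12)
(o*x(-2, -1))*187 = (12*(-2))*187 = -24*187 = -4488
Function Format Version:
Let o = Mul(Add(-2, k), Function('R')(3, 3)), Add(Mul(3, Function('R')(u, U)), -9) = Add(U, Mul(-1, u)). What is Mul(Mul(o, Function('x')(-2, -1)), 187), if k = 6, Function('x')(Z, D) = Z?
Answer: -4488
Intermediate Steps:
Function('R')(u, U) = Add(3, Mul(Rational(-1, 3), u), Mul(Rational(1, 3), U)) (Function('R')(u, U) = Add(3, Mul(Rational(1, 3), Add(U, Mul(-1, u)))) = Add(3, Add(Mul(Rational(-1, 3), u), Mul(Rational(1, 3), U))) = Add(3, Mul(Rational(-1, 3), u), Mul(Rational(1, 3), U)))
o = 12 (o = Mul(Add(-2, 6), Add(3, Mul(Rational(-1, 3), 3), Mul(Rational(1, 3), 3))) = Mul(4, Add(3, -1, 1)) = Mul(4, 3) = 12)
Mul(Mul(o, Function('x')(-2, -1)), 187) = Mul(Mul(12, -2), 187) = Mul(-24, 187) = -4488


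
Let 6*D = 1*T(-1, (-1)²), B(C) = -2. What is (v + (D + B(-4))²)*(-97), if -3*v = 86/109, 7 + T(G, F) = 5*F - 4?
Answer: -277129/327 ≈ -847.49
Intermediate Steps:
T(G, F) = -11 + 5*F (T(G, F) = -7 + (5*F - 4) = -7 + (-4 + 5*F) = -11 + 5*F)
v = -86/327 (v = -86/(3*109) = -⅓*86/109 = -86/327 ≈ -0.26300)
D = -1 (D = (1*(-11 + 5*(-1)²))/6 = (1*(-11 + 5*1))/6 = (1*(-11 + 5))/6 = (1*(-6))/6 = (⅙)*(-6) = -1)
(v + (D + B(-4))²)*(-97) = (-86/327 + (-1 - 2)²)*(-97) = (-86/327 + (-3)²)*(-97) = (-86/327 + 9)*(-97) = (2857/327)*(-97) = -277129/327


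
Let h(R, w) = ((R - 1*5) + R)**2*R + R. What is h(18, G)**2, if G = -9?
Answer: 299843856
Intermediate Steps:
h(R, w) = R + R*(-5 + 2*R)**2 (h(R, w) = ((R - 5) + R)**2*R + R = ((-5 + R) + R)**2*R + R = (-5 + 2*R)**2*R + R = R*(-5 + 2*R)**2 + R = R + R*(-5 + 2*R)**2)
h(18, G)**2 = (18*(1 + (-5 + 2*18)**2))**2 = (18*(1 + (-5 + 36)**2))**2 = (18*(1 + 31**2))**2 = (18*(1 + 961))**2 = (18*962)**2 = 17316**2 = 299843856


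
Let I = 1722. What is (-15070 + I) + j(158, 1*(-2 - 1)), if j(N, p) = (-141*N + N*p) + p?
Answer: -36103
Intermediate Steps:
j(N, p) = p - 141*N + N*p
(-15070 + I) + j(158, 1*(-2 - 1)) = (-15070 + 1722) + (1*(-2 - 1) - 141*158 + 158*(1*(-2 - 1))) = -13348 + (1*(-3) - 22278 + 158*(1*(-3))) = -13348 + (-3 - 22278 + 158*(-3)) = -13348 + (-3 - 22278 - 474) = -13348 - 22755 = -36103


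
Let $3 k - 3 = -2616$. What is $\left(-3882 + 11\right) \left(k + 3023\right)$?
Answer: $-8330392$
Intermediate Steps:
$k = -871$ ($k = 1 + \frac{1}{3} \left(-2616\right) = 1 - 872 = -871$)
$\left(-3882 + 11\right) \left(k + 3023\right) = \left(-3882 + 11\right) \left(-871 + 3023\right) = \left(-3871\right) 2152 = -8330392$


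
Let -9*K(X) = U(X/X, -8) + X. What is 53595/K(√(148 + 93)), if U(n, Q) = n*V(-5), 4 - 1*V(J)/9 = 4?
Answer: -482355*√241/241 ≈ -31071.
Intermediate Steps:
V(J) = 0 (V(J) = 36 - 9*4 = 36 - 36 = 0)
U(n, Q) = 0 (U(n, Q) = n*0 = 0)
K(X) = -X/9 (K(X) = -(0 + X)/9 = -X/9)
53595/K(√(148 + 93)) = 53595/((-√(148 + 93)/9)) = 53595/((-√241/9)) = 53595*(-9*√241/241) = -482355*√241/241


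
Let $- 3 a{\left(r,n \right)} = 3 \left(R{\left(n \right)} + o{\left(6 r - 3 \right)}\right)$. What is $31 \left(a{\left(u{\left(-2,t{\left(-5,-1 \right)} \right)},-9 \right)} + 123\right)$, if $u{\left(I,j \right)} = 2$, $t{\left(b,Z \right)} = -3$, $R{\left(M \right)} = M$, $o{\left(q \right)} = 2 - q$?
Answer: $4309$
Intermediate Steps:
$a{\left(r,n \right)} = -5 - n + 6 r$ ($a{\left(r,n \right)} = - \frac{3 \left(n - \left(-5 + 6 r\right)\right)}{3} = - \frac{3 \left(5 + n - 6 r\right)}{3} = - \frac{15 - 18 r + 3 n}{3} = -5 - n + 6 r$)
$31 \left(a{\left(u{\left(-2,t{\left(-5,-1 \right)} \right)},-9 \right)} + 123\right) = 31 \left(\left(-5 - -9 + 6 \cdot 2\right) + 123\right) = 31 \left(\left(-5 + 9 + 12\right) + 123\right) = 31 \left(16 + 123\right) = 31 \cdot 139 = 4309$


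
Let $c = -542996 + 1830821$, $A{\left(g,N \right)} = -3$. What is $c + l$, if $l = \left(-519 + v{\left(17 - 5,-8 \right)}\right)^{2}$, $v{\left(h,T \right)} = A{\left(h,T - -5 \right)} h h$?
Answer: $2192226$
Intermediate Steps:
$v{\left(h,T \right)} = - 3 h^{2}$ ($v{\left(h,T \right)} = - 3 h h = - 3 h^{2}$)
$l = 904401$ ($l = \left(-519 - 3 \left(17 - 5\right)^{2}\right)^{2} = \left(-519 - 3 \cdot 12^{2}\right)^{2} = \left(-519 - 432\right)^{2} = \left(-951\right)^{2} = 904401$)
$c = 1287825$
$c + l = 1287825 + 904401 = 2192226$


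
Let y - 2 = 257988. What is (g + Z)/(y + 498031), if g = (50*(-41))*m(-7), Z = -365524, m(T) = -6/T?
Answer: -2570968/5292147 ≈ -0.48581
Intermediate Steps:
y = 257990 (y = 2 + 257988 = 257990)
g = -12300/7 (g = (50*(-41))*(-6/(-7)) = -(-12300)*(-1)/7 = -2050*6/7 = -12300/7 ≈ -1757.1)
(g + Z)/(y + 498031) = (-12300/7 - 365524)/(257990 + 498031) = -2570968/7/756021 = -2570968/7*1/756021 = -2570968/5292147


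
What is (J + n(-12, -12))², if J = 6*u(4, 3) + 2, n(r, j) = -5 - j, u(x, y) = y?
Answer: 729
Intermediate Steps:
J = 20 (J = 6*3 + 2 = 18 + 2 = 20)
(J + n(-12, -12))² = (20 + (-5 - 1*(-12)))² = (20 + (-5 + 12))² = (20 + 7)² = 27² = 729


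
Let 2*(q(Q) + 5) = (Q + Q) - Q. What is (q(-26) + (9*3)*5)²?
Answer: 13689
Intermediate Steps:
q(Q) = -5 + Q/2 (q(Q) = -5 + ((Q + Q) - Q)/2 = -5 + (2*Q - Q)/2 = -5 + Q/2)
(q(-26) + (9*3)*5)² = ((-5 + (½)*(-26)) + (9*3)*5)² = ((-5 - 13) + 27*5)² = (-18 + 135)² = 117² = 13689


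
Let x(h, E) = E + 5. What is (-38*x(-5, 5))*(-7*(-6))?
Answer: -15960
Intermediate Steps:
x(h, E) = 5 + E
(-38*x(-5, 5))*(-7*(-6)) = (-38*(5 + 5))*(-7*(-6)) = -38*10*42 = -380*42 = -15960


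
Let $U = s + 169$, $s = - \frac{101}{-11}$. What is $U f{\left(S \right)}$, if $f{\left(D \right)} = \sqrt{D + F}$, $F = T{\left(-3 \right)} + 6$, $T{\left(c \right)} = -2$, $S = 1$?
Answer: $\frac{1960 \sqrt{5}}{11} \approx 398.43$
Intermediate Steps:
$s = \frac{101}{11}$ ($s = \left(-101\right) \left(- \frac{1}{11}\right) = \frac{101}{11} \approx 9.1818$)
$F = 4$ ($F = -2 + 6 = 4$)
$f{\left(D \right)} = \sqrt{4 + D}$ ($f{\left(D \right)} = \sqrt{D + 4} = \sqrt{4 + D}$)
$U = \frac{1960}{11}$ ($U = \frac{101}{11} + 169 = \frac{1960}{11} \approx 178.18$)
$U f{\left(S \right)} = \frac{1960 \sqrt{4 + 1}}{11} = \frac{1960 \sqrt{5}}{11}$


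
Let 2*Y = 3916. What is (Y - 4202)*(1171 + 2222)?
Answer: -7613892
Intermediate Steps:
Y = 1958 (Y = (1/2)*3916 = 1958)
(Y - 4202)*(1171 + 2222) = (1958 - 4202)*(1171 + 2222) = -2244*3393 = -7613892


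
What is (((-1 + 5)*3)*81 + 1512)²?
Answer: 6170256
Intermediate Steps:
(((-1 + 5)*3)*81 + 1512)² = ((4*3)*81 + 1512)² = (12*81 + 1512)² = (972 + 1512)² = 2484² = 6170256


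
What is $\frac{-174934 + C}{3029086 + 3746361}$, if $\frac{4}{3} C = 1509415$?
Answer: $\frac{3828509}{27101788} \approx 0.14126$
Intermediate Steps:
$C = \frac{4528245}{4}$ ($C = \frac{3}{4} \cdot 1509415 = \frac{4528245}{4} \approx 1.1321 \cdot 10^{6}$)
$\frac{-174934 + C}{3029086 + 3746361} = \frac{-174934 + \frac{4528245}{4}}{3029086 + 3746361} = \frac{3828509}{4 \cdot 6775447} = \frac{3828509}{4} \cdot \frac{1}{6775447} = \frac{3828509}{27101788}$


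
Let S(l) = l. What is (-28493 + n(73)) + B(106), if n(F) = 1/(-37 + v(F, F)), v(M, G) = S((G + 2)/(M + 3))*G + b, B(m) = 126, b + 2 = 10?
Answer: -92788381/3271 ≈ -28367.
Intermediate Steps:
b = 8 (b = -2 + 10 = 8)
v(M, G) = 8 + G*(2 + G)/(3 + M) (v(M, G) = ((G + 2)/(M + 3))*G + 8 = ((2 + G)/(3 + M))*G + 8 = G*(2 + G)/(3 + M) + 8 = 8 + G*(2 + G)/(3 + M))
n(F) = 1/(-37 + (24 + 8*F + F*(2 + F))/(3 + F))
(-28493 + n(73)) + B(106) = (-28493 + (3 + 73)/(-87 + 73**2 - 27*73)) + 126 = (-28493 + 76/(-87 + 5329 - 1971)) + 126 = (-28493 + 76/3271) + 126 = -93200527/3271 + 126 = -92788381/3271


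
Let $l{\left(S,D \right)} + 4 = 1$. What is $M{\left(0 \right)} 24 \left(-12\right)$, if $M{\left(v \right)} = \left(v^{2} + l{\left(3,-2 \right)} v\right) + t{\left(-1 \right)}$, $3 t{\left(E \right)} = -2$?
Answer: $192$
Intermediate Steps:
$l{\left(S,D \right)} = -3$ ($l{\left(S,D \right)} = -4 + 1 = -3$)
$t{\left(E \right)} = - \frac{2}{3}$ ($t{\left(E \right)} = \frac{1}{3} \left(-2\right) = - \frac{2}{3}$)
$M{\left(v \right)} = - \frac{2}{3} + v^{2} - 3 v$ ($M{\left(v \right)} = \left(v^{2} - 3 v\right) - \frac{2}{3} = - \frac{2}{3} + v^{2} - 3 v$)
$M{\left(0 \right)} 24 \left(-12\right) = \left(- \frac{2}{3} + 0^{2} - 0\right) 24 \left(-12\right) = \left(- \frac{2}{3} + 0 + 0\right) 24 \left(-12\right) = \left(- \frac{2}{3}\right) 24 \left(-12\right) = \left(-16\right) \left(-12\right) = 192$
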